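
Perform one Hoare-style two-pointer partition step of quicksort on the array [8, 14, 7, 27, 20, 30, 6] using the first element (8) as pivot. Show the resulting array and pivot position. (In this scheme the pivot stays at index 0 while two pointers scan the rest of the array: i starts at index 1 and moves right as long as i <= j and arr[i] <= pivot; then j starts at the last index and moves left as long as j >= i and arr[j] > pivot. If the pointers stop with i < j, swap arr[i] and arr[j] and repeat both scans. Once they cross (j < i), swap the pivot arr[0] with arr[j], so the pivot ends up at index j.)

Hoare-style two-pointer partition with pivot = 8:

Initial array: [8, 14, 7, 27, 20, 30, 6]

Pointers start at i = 1, j = 6.
i stops at index 1 (arr[1]=14 > 8), j stops at index 6 (arr[6]=6 <= 8): swap arr[1] and arr[6], array becomes [8, 6, 7, 27, 20, 30, 14]
i ends at 3, j ends at 2: the pointers have crossed (j < i), so scanning stops.

Swap pivot arr[0] with arr[2] to place pivot at position 2: [7, 6, 8, 27, 20, 30, 14]
Pivot position: 2

After partitioning with pivot 8, the array becomes [7, 6, 8, 27, 20, 30, 14]. The pivot is placed at index 2. All elements to the left of the pivot are <= 8, and all elements to the right are > 8.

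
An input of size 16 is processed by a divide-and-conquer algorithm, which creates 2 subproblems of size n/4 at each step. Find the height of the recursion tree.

For divide and conquer with division factor 4:

Problem sizes at each level:
Level 0: 16
Level 1: 4
Level 2: 1

The root is level 0 and the size-1 base case is level 2 (the tree spans levels 0 through 2, i.e. 3 levels counting the root), so the depth is the number of divisions: log_4(16) = 2

The recursion tree depth is log_4(16) = 2. At each level, the problem size is divided by 4, so it takes 2 divisions to reduce to a base case of size 1. The algorithm makes 2 recursive calls at each level.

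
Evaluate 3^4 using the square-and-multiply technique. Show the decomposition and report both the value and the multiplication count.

Computing 3^4 by squaring (build up from 3^1; each line after the first costs one multiplication):

3^1 = 3
3^2 = (3^1)^2 = 3^2 = 9
3^4 = (3^2)^2 = 9^2 = 81

Result: 81
Multiplications needed: 2 (2 lines after 3^1)

3^4 = 81. Using exponentiation by squaring, this requires 2 multiplications. The key idea: if the exponent is even, square the half-power; if odd, multiply by the base once.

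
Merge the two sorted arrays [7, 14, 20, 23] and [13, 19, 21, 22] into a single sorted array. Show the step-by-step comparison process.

Merging process:

Compare 7 vs 13: take 7 from left. Merged: [7]
Compare 14 vs 13: take 13 from right. Merged: [7, 13]
Compare 14 vs 19: take 14 from left. Merged: [7, 13, 14]
Compare 20 vs 19: take 19 from right. Merged: [7, 13, 14, 19]
Compare 20 vs 21: take 20 from left. Merged: [7, 13, 14, 19, 20]
Compare 23 vs 21: take 21 from right. Merged: [7, 13, 14, 19, 20, 21]
Compare 23 vs 22: take 22 from right. Merged: [7, 13, 14, 19, 20, 21, 22]
Append remaining from left: [23]. Merged: [7, 13, 14, 19, 20, 21, 22, 23]

Final merged array: [7, 13, 14, 19, 20, 21, 22, 23]
Total comparisons: 7

The merged array is [7, 13, 14, 19, 20, 21, 22, 23], requiring 7 comparisons. The merge step runs in O(n) time where n is the total number of elements.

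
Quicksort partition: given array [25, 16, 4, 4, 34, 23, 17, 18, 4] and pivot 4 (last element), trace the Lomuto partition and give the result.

Lomuto partition with pivot = 4:

Initial array: [25, 16, 4, 4, 34, 23, 17, 18, 4]

arr[0]=25 > 4: no swap
arr[1]=16 > 4: no swap
arr[2]=4 <= 4: swap with position 0, array becomes [4, 16, 25, 4, 34, 23, 17, 18, 4]
arr[3]=4 <= 4: swap with position 1, array becomes [4, 4, 25, 16, 34, 23, 17, 18, 4]
arr[4]=34 > 4: no swap
arr[5]=23 > 4: no swap
arr[6]=17 > 4: no swap
arr[7]=18 > 4: no swap

Place pivot at position 2: [4, 4, 4, 16, 34, 23, 17, 18, 25]
Pivot position: 2

After partitioning with pivot 4, the array becomes [4, 4, 4, 16, 34, 23, 17, 18, 25]. The pivot is placed at index 2. All elements to the left of the pivot are <= 4, and all elements to the right are > 4.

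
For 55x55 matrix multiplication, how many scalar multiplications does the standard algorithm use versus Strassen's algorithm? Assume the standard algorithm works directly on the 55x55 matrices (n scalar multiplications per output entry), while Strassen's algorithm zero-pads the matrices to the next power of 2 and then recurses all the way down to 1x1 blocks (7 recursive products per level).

Matrix multiplication for 55x55 matrices:

Strassen's algorithm requires power-of-2 dimensions. Pad 55x55 to 64x64 (next power of 2).

Standard algorithm: 55^3 = 166375 multiplications
Strassen's algorithm: 7^(log2(64)) = 7^6 = 117649 multiplications
Savings: 166375 - 117649 = 48726 multiplications

Standard: 166375 multiplications (55^3). Strassen: 117649 multiplications (7^6, after padding to 64x64). Strassen reduces 8 recursive multiplications to 7 at each level.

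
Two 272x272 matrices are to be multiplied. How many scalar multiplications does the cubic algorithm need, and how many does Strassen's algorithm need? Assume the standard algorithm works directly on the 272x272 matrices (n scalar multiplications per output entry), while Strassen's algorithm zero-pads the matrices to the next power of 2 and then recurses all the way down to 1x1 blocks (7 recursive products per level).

Matrix multiplication for 272x272 matrices:

Strassen's algorithm requires power-of-2 dimensions. Pad 272x272 to 512x512 (next power of 2).

Standard algorithm: 272^3 = 20123648 multiplications
Strassen's algorithm: 7^(log2(512)) = 7^9 = 40353607 multiplications
Difference: 20123648 - 40353607 = -20229959 (Strassen uses MORE here due to padding overhead — for small or just-over-power-of-2 n, padding can outweigh the per-level savings)

Standard: 20123648 multiplications (272^3). Strassen: 40353607 multiplications (7^9, after padding to 512x512). Strassen reduces 8 recursive multiplications to 7 at each level.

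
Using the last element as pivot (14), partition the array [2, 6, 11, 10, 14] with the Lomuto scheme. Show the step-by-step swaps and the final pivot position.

Lomuto partition with pivot = 14:

Initial array: [2, 6, 11, 10, 14]

arr[0]=2 <= 14: swap with position 0, array becomes [2, 6, 11, 10, 14]
arr[1]=6 <= 14: swap with position 1, array becomes [2, 6, 11, 10, 14]
arr[2]=11 <= 14: swap with position 2, array becomes [2, 6, 11, 10, 14]
arr[3]=10 <= 14: swap with position 3, array becomes [2, 6, 11, 10, 14]

Place pivot at position 4: [2, 6, 11, 10, 14]
Pivot position: 4

After partitioning with pivot 14, the array becomes [2, 6, 11, 10, 14]. The pivot is placed at index 4. All elements to the left of the pivot are <= 14, and all elements to the right are > 14.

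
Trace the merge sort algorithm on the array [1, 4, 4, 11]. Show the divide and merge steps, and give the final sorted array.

Merge sort trace:

Split: [1, 4, 4, 11] -> [1, 4] and [4, 11]
  Split: [1, 4] -> [1] and [4]
  Merge: [1] + [4] -> [1, 4]
  Split: [4, 11] -> [4] and [11]
  Merge: [4] + [11] -> [4, 11]
Merge: [1, 4] + [4, 11] -> [1, 4, 4, 11]

Final sorted array: [1, 4, 4, 11]

The merge sort proceeds by recursively splitting the array and merging sorted halves.
After all merges, the sorted array is [1, 4, 4, 11].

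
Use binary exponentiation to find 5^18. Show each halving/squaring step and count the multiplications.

Computing 5^18 by squaring (build up from 5^1; each line after the first costs one multiplication):

5^1 = 5
5^2 = (5^1)^2 = 5^2 = 25
5^4 = (5^2)^2 = 25^2 = 625
5^8 = (5^4)^2 = 625^2 = 390625
5^9 = 5 * 5^8 = 5 * 390625 = 1953125
5^18 = (5^9)^2 = 1953125^2 = 3814697265625

Result: 3814697265625
Multiplications needed: 5 (5 lines after 5^1)

5^18 = 3814697265625. Using exponentiation by squaring, this requires 5 multiplications. The key idea: if the exponent is even, square the half-power; if odd, multiply by the base once.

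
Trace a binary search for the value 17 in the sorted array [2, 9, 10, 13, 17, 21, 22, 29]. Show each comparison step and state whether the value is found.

Binary search for 17 in [2, 9, 10, 13, 17, 21, 22, 29]:

lo=0, hi=7, mid=3, arr[mid]=13 -> 13 < 17, search right half
lo=4, hi=7, mid=5, arr[mid]=21 -> 21 > 17, search left half
lo=4, hi=4, mid=4, arr[mid]=17 -> Found target at index 4!

Binary search finds 17 at index 4 after 3 comparisons. The search repeatedly halves the search space by comparing with the middle element.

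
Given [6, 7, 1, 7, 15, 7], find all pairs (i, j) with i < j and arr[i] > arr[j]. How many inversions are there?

Finding inversions in [6, 7, 1, 7, 15, 7]:

(0, 2): arr[0]=6 > arr[2]=1
(1, 2): arr[1]=7 > arr[2]=1
(4, 5): arr[4]=15 > arr[5]=7

Total inversions: 3

The array has 3 inversion(s): (0,2), (1,2), (4,5). Each pair (i,j) satisfies i < j and arr[i] > arr[j].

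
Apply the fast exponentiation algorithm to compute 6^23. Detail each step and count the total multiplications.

Computing 6^23 by squaring (build up from 6^1; each line after the first costs one multiplication):

6^1 = 6
6^2 = (6^1)^2 = 6^2 = 36
6^4 = (6^2)^2 = 36^2 = 1296
6^5 = 6 * 6^4 = 6 * 1296 = 7776
6^10 = (6^5)^2 = 7776^2 = 60466176
6^11 = 6 * 6^10 = 6 * 60466176 = 362797056
6^22 = (6^11)^2 = 362797056^2 = 131621703842267136
6^23 = 6 * 6^22 = 6 * 131621703842267136 = 789730223053602816

Result: 789730223053602816
Multiplications needed: 7 (7 lines after 6^1)

6^23 = 789730223053602816. Using exponentiation by squaring, this requires 7 multiplications. The key idea: if the exponent is even, square the half-power; if odd, multiply by the base once.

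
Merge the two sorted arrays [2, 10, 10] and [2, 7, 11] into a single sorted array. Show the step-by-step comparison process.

Merging process:

Compare 2 vs 2: take 2 from left. Merged: [2]
Compare 10 vs 2: take 2 from right. Merged: [2, 2]
Compare 10 vs 7: take 7 from right. Merged: [2, 2, 7]
Compare 10 vs 11: take 10 from left. Merged: [2, 2, 7, 10]
Compare 10 vs 11: take 10 from left. Merged: [2, 2, 7, 10, 10]
Append remaining from right: [11]. Merged: [2, 2, 7, 10, 10, 11]

Final merged array: [2, 2, 7, 10, 10, 11]
Total comparisons: 5

The merged array is [2, 2, 7, 10, 10, 11], requiring 5 comparisons. The merge step runs in O(n) time where n is the total number of elements.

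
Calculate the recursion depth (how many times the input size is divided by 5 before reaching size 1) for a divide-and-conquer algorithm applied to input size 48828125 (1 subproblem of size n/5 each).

For divide and conquer with division factor 5:

Problem sizes at each level:
Level 0: 48828125
Level 1: 9765625
Level 2: 1953125
Level 3: 390625
Level 4: 78125
Level 5: 15625
Level 6: 3125
Level 7: 625
Level 8: 125
Level 9: 25
Level 10: 5
Level 11: 1

The root is level 0 and the size-1 base case is level 11 (the tree spans levels 0 through 11, i.e. 12 levels counting the root), so the depth is the number of divisions: log_5(48828125) = 11

The recursion tree depth is log_5(48828125) = 11. At each level, the problem size is divided by 5, so it takes 11 divisions to reduce to a base case of size 1. The algorithm makes 1 recursive call at each level.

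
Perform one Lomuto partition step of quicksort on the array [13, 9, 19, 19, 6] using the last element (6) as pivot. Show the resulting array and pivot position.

Lomuto partition with pivot = 6:

Initial array: [13, 9, 19, 19, 6]

arr[0]=13 > 6: no swap
arr[1]=9 > 6: no swap
arr[2]=19 > 6: no swap
arr[3]=19 > 6: no swap

Place pivot at position 0: [6, 9, 19, 19, 13]
Pivot position: 0

After partitioning with pivot 6, the array becomes [6, 9, 19, 19, 13]. The pivot is placed at index 0. All elements to the left of the pivot are <= 6, and all elements to the right are > 6.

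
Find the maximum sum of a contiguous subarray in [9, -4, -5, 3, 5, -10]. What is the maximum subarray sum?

Using Kadane's algorithm on [9, -4, -5, 3, 5, -10]:

Scanning through the array:
Position 1 (value -4): max_ending_here = 5, max_so_far = 9
Position 2 (value -5): max_ending_here = 0, max_so_far = 9
Position 3 (value 3): max_ending_here = 3, max_so_far = 9
Position 4 (value 5): max_ending_here = 8, max_so_far = 9
Position 5 (value -10): max_ending_here = -2, max_so_far = 9

Maximum subarray: [9]
Maximum sum: 9

The maximum subarray is [9] with sum 9. This subarray runs from index 0 to index 0.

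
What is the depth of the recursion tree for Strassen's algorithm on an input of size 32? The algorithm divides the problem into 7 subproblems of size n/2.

For divide and conquer with division factor 2:

Problem sizes at each level:
Level 0: 32
Level 1: 16
Level 2: 8
Level 3: 4
Level 4: 2
Level 5: 1

The root is level 0 and the size-1 base case is level 5 (the tree spans levels 0 through 5, i.e. 6 levels counting the root), so the depth is the number of divisions: log_2(32) = 5

The recursion tree depth is log_2(32) = 5. At each level, the problem size is divided by 2, so it takes 5 divisions to reduce to a base case of size 1. The algorithm makes 7 recursive calls at each level.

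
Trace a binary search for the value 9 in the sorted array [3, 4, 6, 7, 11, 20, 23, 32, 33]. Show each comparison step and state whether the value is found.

Binary search for 9 in [3, 4, 6, 7, 11, 20, 23, 32, 33]:

lo=0, hi=8, mid=4, arr[mid]=11 -> 11 > 9, search left half
lo=0, hi=3, mid=1, arr[mid]=4 -> 4 < 9, search right half
lo=2, hi=3, mid=2, arr[mid]=6 -> 6 < 9, search right half
lo=3, hi=3, mid=3, arr[mid]=7 -> 7 < 9, search right half
lo=4 > hi=3, target 9 not found

Binary search determines that 9 is not in the array after 4 comparisons. The search space was exhausted without finding the target.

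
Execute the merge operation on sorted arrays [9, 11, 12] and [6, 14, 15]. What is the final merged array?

Merging process:

Compare 9 vs 6: take 6 from right. Merged: [6]
Compare 9 vs 14: take 9 from left. Merged: [6, 9]
Compare 11 vs 14: take 11 from left. Merged: [6, 9, 11]
Compare 12 vs 14: take 12 from left. Merged: [6, 9, 11, 12]
Append remaining from right: [14, 15]. Merged: [6, 9, 11, 12, 14, 15]

Final merged array: [6, 9, 11, 12, 14, 15]
Total comparisons: 4

The merged array is [6, 9, 11, 12, 14, 15], requiring 4 comparisons. The merge step runs in O(n) time where n is the total number of elements.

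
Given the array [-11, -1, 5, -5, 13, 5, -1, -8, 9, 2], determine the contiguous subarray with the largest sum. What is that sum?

Using Kadane's algorithm on [-11, -1, 5, -5, 13, 5, -1, -8, 9, 2]:

Scanning through the array:
Position 1 (value -1): max_ending_here = -1, max_so_far = -1
Position 2 (value 5): max_ending_here = 5, max_so_far = 5
Position 3 (value -5): max_ending_here = 0, max_so_far = 5
Position 4 (value 13): max_ending_here = 13, max_so_far = 13
Position 5 (value 5): max_ending_here = 18, max_so_far = 18
Position 6 (value -1): max_ending_here = 17, max_so_far = 18
Position 7 (value -8): max_ending_here = 9, max_so_far = 18
Position 8 (value 9): max_ending_here = 18, max_so_far = 18
Position 9 (value 2): max_ending_here = 20, max_so_far = 20

Maximum subarray: [5, -5, 13, 5, -1, -8, 9, 2]
Maximum sum: 20

The maximum subarray is [5, -5, 13, 5, -1, -8, 9, 2] with sum 20. This subarray runs from index 2 to index 9.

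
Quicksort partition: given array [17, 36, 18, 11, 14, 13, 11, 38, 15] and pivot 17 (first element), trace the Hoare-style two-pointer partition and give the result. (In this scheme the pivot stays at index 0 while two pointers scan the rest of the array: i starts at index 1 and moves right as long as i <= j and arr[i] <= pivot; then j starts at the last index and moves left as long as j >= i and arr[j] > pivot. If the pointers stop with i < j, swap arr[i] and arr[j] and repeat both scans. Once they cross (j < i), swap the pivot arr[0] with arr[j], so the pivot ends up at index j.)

Hoare-style two-pointer partition with pivot = 17:

Initial array: [17, 36, 18, 11, 14, 13, 11, 38, 15]

Pointers start at i = 1, j = 8.
i stops at index 1 (arr[1]=36 > 17), j stops at index 8 (arr[8]=15 <= 17): swap arr[1] and arr[8], array becomes [17, 15, 18, 11, 14, 13, 11, 38, 36]
i stops at index 2 (arr[2]=18 > 17), j stops at index 6 (arr[6]=11 <= 17): swap arr[2] and arr[6], array becomes [17, 15, 11, 11, 14, 13, 18, 38, 36]
i ends at 6, j ends at 5: the pointers have crossed (j < i), so scanning stops.

Swap pivot arr[0] with arr[5] to place pivot at position 5: [13, 15, 11, 11, 14, 17, 18, 38, 36]
Pivot position: 5

After partitioning with pivot 17, the array becomes [13, 15, 11, 11, 14, 17, 18, 38, 36]. The pivot is placed at index 5. All elements to the left of the pivot are <= 17, and all elements to the right are > 17.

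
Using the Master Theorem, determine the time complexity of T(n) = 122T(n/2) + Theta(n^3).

Master Theorem for T(n) = 122T(n/2) + O(n^3):

a = 122, b = 2, c = 3
log_b(a) = log_2(122) = 6.9307

Case 1: c = 3 < log_2(122) = 6.9307
T(n) = O(n^(log_2 122))

For T(n) = 122T(n/2) + O(n^3): log_2(122) = 6.9307. This is Case 1 of the Master Theorem (c < log_b(a), work dominated by leaves), giving O(n^(log_2 122)).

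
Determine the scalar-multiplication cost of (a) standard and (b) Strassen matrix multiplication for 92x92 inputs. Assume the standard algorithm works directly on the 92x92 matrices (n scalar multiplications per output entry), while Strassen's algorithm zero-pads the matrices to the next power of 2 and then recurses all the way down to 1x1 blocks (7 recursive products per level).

Matrix multiplication for 92x92 matrices:

Strassen's algorithm requires power-of-2 dimensions. Pad 92x92 to 128x128 (next power of 2).

Standard algorithm: 92^3 = 778688 multiplications
Strassen's algorithm: 7^(log2(128)) = 7^7 = 823543 multiplications
Difference: 778688 - 823543 = -44855 (Strassen uses MORE here due to padding overhead — for small or just-over-power-of-2 n, padding can outweigh the per-level savings)

Standard: 778688 multiplications (92^3). Strassen: 823543 multiplications (7^7, after padding to 128x128). Strassen reduces 8 recursive multiplications to 7 at each level.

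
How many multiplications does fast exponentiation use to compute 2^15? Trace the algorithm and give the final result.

Computing 2^15 by squaring (build up from 2^1; each line after the first costs one multiplication):

2^1 = 2
2^2 = (2^1)^2 = 2^2 = 4
2^3 = 2 * 2^2 = 2 * 4 = 8
2^6 = (2^3)^2 = 8^2 = 64
2^7 = 2 * 2^6 = 2 * 64 = 128
2^14 = (2^7)^2 = 128^2 = 16384
2^15 = 2 * 2^14 = 2 * 16384 = 32768

Result: 32768
Multiplications needed: 6 (6 lines after 2^1)

2^15 = 32768. Using exponentiation by squaring, this requires 6 multiplications. The key idea: if the exponent is even, square the half-power; if odd, multiply by the base once.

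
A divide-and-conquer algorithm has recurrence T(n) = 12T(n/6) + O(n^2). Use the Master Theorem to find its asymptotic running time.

Master Theorem for T(n) = 12T(n/6) + O(n^2):

a = 12, b = 6, c = 2
log_b(a) = log_6(12) = 1.3869

Case 3: c = 2 > log_6(12) = 1.3869
T(n) = O(n^2) = O(n^2)

For T(n) = 12T(n/6) + O(n^2): log_6(12) = 1.3869. This is Case 3 of the Master Theorem (c > log_b(a), work dominated by root), giving O(n^2).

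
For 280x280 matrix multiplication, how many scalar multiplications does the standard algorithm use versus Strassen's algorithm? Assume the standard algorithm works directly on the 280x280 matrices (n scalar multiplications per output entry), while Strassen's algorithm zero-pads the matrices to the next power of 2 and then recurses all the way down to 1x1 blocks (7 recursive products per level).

Matrix multiplication for 280x280 matrices:

Strassen's algorithm requires power-of-2 dimensions. Pad 280x280 to 512x512 (next power of 2).

Standard algorithm: 280^3 = 21952000 multiplications
Strassen's algorithm: 7^(log2(512)) = 7^9 = 40353607 multiplications
Difference: 21952000 - 40353607 = -18401607 (Strassen uses MORE here due to padding overhead — for small or just-over-power-of-2 n, padding can outweigh the per-level savings)

Standard: 21952000 multiplications (280^3). Strassen: 40353607 multiplications (7^9, after padding to 512x512). Strassen reduces 8 recursive multiplications to 7 at each level.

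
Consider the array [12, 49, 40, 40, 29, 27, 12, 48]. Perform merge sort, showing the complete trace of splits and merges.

Merge sort trace:

Split: [12, 49, 40, 40, 29, 27, 12, 48] -> [12, 49, 40, 40] and [29, 27, 12, 48]
  Split: [12, 49, 40, 40] -> [12, 49] and [40, 40]
    Split: [12, 49] -> [12] and [49]
    Merge: [12] + [49] -> [12, 49]
    Split: [40, 40] -> [40] and [40]
    Merge: [40] + [40] -> [40, 40]
  Merge: [12, 49] + [40, 40] -> [12, 40, 40, 49]
  Split: [29, 27, 12, 48] -> [29, 27] and [12, 48]
    Split: [29, 27] -> [29] and [27]
    Merge: [29] + [27] -> [27, 29]
    Split: [12, 48] -> [12] and [48]
    Merge: [12] + [48] -> [12, 48]
  Merge: [27, 29] + [12, 48] -> [12, 27, 29, 48]
Merge: [12, 40, 40, 49] + [12, 27, 29, 48] -> [12, 12, 27, 29, 40, 40, 48, 49]

Final sorted array: [12, 12, 27, 29, 40, 40, 48, 49]

The merge sort proceeds by recursively splitting the array and merging sorted halves.
After all merges, the sorted array is [12, 12, 27, 29, 40, 40, 48, 49].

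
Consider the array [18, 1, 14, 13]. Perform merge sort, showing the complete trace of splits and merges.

Merge sort trace:

Split: [18, 1, 14, 13] -> [18, 1] and [14, 13]
  Split: [18, 1] -> [18] and [1]
  Merge: [18] + [1] -> [1, 18]
  Split: [14, 13] -> [14] and [13]
  Merge: [14] + [13] -> [13, 14]
Merge: [1, 18] + [13, 14] -> [1, 13, 14, 18]

Final sorted array: [1, 13, 14, 18]

The merge sort proceeds by recursively splitting the array and merging sorted halves.
After all merges, the sorted array is [1, 13, 14, 18].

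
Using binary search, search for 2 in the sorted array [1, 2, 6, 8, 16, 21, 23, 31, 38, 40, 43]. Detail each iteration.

Binary search for 2 in [1, 2, 6, 8, 16, 21, 23, 31, 38, 40, 43]:

lo=0, hi=10, mid=5, arr[mid]=21 -> 21 > 2, search left half
lo=0, hi=4, mid=2, arr[mid]=6 -> 6 > 2, search left half
lo=0, hi=1, mid=0, arr[mid]=1 -> 1 < 2, search right half
lo=1, hi=1, mid=1, arr[mid]=2 -> Found target at index 1!

Binary search finds 2 at index 1 after 4 comparisons. The search repeatedly halves the search space by comparing with the middle element.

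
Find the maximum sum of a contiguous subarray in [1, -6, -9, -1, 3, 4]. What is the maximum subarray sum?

Using Kadane's algorithm on [1, -6, -9, -1, 3, 4]:

Scanning through the array:
Position 1 (value -6): max_ending_here = -5, max_so_far = 1
Position 2 (value -9): max_ending_here = -9, max_so_far = 1
Position 3 (value -1): max_ending_here = -1, max_so_far = 1
Position 4 (value 3): max_ending_here = 3, max_so_far = 3
Position 5 (value 4): max_ending_here = 7, max_so_far = 7

Maximum subarray: [3, 4]
Maximum sum: 7

The maximum subarray is [3, 4] with sum 7. This subarray runs from index 4 to index 5.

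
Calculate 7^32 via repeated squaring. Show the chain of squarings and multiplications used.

Computing 7^32 by squaring (build up from 7^1; each line after the first costs one multiplication):

7^1 = 7
7^2 = (7^1)^2 = 7^2 = 49
7^4 = (7^2)^2 = 49^2 = 2401
7^8 = (7^4)^2 = 2401^2 = 5764801
7^16 = (7^8)^2 = 5764801^2 = 33232930569601
7^32 = (7^16)^2 = 33232930569601^2 = 1104427674243920646305299201

Result: 1104427674243920646305299201
Multiplications needed: 5 (5 lines after 7^1)

7^32 = 1104427674243920646305299201. Using exponentiation by squaring, this requires 5 multiplications. The key idea: if the exponent is even, square the half-power; if odd, multiply by the base once.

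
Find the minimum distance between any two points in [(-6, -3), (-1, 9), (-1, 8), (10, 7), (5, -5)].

Computing all pairwise distances among 5 points:

d((-6, -3), (-1, 9)) = 13.0
d((-6, -3), (-1, 8)) = 12.083
d((-6, -3), (10, 7)) = 18.868
d((-6, -3), (5, -5)) = 11.1803
d((-1, 9), (-1, 8)) = 1.0 <-- minimum
d((-1, 9), (10, 7)) = 11.1803
d((-1, 9), (5, -5)) = 15.2315
d((-1, 8), (10, 7)) = 11.0454
d((-1, 8), (5, -5)) = 14.3178
d((10, 7), (5, -5)) = 13.0

Closest pair: (-1, 9) and (-1, 8) with distance 1.0

The closest pair is (-1, 9) and (-1, 8) with Euclidean distance 1.0. For 5 points, brute-force pairwise comparison is shown above. For large n, the divide-and-conquer algorithm (sort by x, recurse on halves, check the dividing strip) achieves O(n log n).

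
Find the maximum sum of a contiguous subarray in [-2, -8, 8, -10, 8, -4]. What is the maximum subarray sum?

Using Kadane's algorithm on [-2, -8, 8, -10, 8, -4]:

Scanning through the array:
Position 1 (value -8): max_ending_here = -8, max_so_far = -2
Position 2 (value 8): max_ending_here = 8, max_so_far = 8
Position 3 (value -10): max_ending_here = -2, max_so_far = 8
Position 4 (value 8): max_ending_here = 8, max_so_far = 8
Position 5 (value -4): max_ending_here = 4, max_so_far = 8

Maximum subarray: [8]
Maximum sum: 8

The maximum subarray is [8] with sum 8. This subarray runs from index 2 to index 2.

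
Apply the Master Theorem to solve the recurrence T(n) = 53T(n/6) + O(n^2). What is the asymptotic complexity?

Master Theorem for T(n) = 53T(n/6) + O(n^2):

a = 53, b = 6, c = 2
log_b(a) = log_6(53) = 2.2159

Case 1: c = 2 < log_6(53) = 2.2159
T(n) = O(n^(log_6 53))

For T(n) = 53T(n/6) + O(n^2): log_6(53) = 2.2159. This is Case 1 of the Master Theorem (c < log_b(a), work dominated by leaves), giving O(n^(log_6 53)).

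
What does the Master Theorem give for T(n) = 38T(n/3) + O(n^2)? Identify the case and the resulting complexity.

Master Theorem for T(n) = 38T(n/3) + O(n^2):

a = 38, b = 3, c = 2
log_b(a) = log_3(38) = 3.3111

Case 1: c = 2 < log_3(38) = 3.3111
T(n) = O(n^(log_3 38))

For T(n) = 38T(n/3) + O(n^2): log_3(38) = 3.3111. This is Case 1 of the Master Theorem (c < log_b(a), work dominated by leaves), giving O(n^(log_3 38)).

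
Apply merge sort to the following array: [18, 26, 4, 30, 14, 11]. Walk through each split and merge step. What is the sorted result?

Merge sort trace:

Split: [18, 26, 4, 30, 14, 11] -> [18, 26, 4] and [30, 14, 11]
  Split: [18, 26, 4] -> [18] and [26, 4]
    Split: [26, 4] -> [26] and [4]
    Merge: [26] + [4] -> [4, 26]
  Merge: [18] + [4, 26] -> [4, 18, 26]
  Split: [30, 14, 11] -> [30] and [14, 11]
    Split: [14, 11] -> [14] and [11]
    Merge: [14] + [11] -> [11, 14]
  Merge: [30] + [11, 14] -> [11, 14, 30]
Merge: [4, 18, 26] + [11, 14, 30] -> [4, 11, 14, 18, 26, 30]

Final sorted array: [4, 11, 14, 18, 26, 30]

The merge sort proceeds by recursively splitting the array and merging sorted halves.
After all merges, the sorted array is [4, 11, 14, 18, 26, 30].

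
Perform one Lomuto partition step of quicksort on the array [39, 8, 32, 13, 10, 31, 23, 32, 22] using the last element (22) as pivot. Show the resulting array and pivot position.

Lomuto partition with pivot = 22:

Initial array: [39, 8, 32, 13, 10, 31, 23, 32, 22]

arr[0]=39 > 22: no swap
arr[1]=8 <= 22: swap with position 0, array becomes [8, 39, 32, 13, 10, 31, 23, 32, 22]
arr[2]=32 > 22: no swap
arr[3]=13 <= 22: swap with position 1, array becomes [8, 13, 32, 39, 10, 31, 23, 32, 22]
arr[4]=10 <= 22: swap with position 2, array becomes [8, 13, 10, 39, 32, 31, 23, 32, 22]
arr[5]=31 > 22: no swap
arr[6]=23 > 22: no swap
arr[7]=32 > 22: no swap

Place pivot at position 3: [8, 13, 10, 22, 32, 31, 23, 32, 39]
Pivot position: 3

After partitioning with pivot 22, the array becomes [8, 13, 10, 22, 32, 31, 23, 32, 39]. The pivot is placed at index 3. All elements to the left of the pivot are <= 22, and all elements to the right are > 22.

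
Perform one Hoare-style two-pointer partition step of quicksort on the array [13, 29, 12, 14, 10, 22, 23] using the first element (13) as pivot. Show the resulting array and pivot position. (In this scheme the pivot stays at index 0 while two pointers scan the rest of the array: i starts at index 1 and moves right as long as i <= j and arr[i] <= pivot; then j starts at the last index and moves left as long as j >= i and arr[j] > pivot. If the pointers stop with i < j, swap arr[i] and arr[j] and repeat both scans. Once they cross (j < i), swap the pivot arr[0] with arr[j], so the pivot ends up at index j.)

Hoare-style two-pointer partition with pivot = 13:

Initial array: [13, 29, 12, 14, 10, 22, 23]

Pointers start at i = 1, j = 6.
i stops at index 1 (arr[1]=29 > 13), j stops at index 4 (arr[4]=10 <= 13): swap arr[1] and arr[4], array becomes [13, 10, 12, 14, 29, 22, 23]
i ends at 3, j ends at 2: the pointers have crossed (j < i), so scanning stops.

Swap pivot arr[0] with arr[2] to place pivot at position 2: [12, 10, 13, 14, 29, 22, 23]
Pivot position: 2

After partitioning with pivot 13, the array becomes [12, 10, 13, 14, 29, 22, 23]. The pivot is placed at index 2. All elements to the left of the pivot are <= 13, and all elements to the right are > 13.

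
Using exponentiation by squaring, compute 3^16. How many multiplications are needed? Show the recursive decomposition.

Computing 3^16 by squaring (build up from 3^1; each line after the first costs one multiplication):

3^1 = 3
3^2 = (3^1)^2 = 3^2 = 9
3^4 = (3^2)^2 = 9^2 = 81
3^8 = (3^4)^2 = 81^2 = 6561
3^16 = (3^8)^2 = 6561^2 = 43046721

Result: 43046721
Multiplications needed: 4 (4 lines after 3^1)

3^16 = 43046721. Using exponentiation by squaring, this requires 4 multiplications. The key idea: if the exponent is even, square the half-power; if odd, multiply by the base once.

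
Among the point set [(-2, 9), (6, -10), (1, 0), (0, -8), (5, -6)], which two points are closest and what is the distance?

Computing all pairwise distances among 5 points:

d((-2, 9), (6, -10)) = 20.6155
d((-2, 9), (1, 0)) = 9.4868
d((-2, 9), (0, -8)) = 17.1172
d((-2, 9), (5, -6)) = 16.5529
d((6, -10), (1, 0)) = 11.1803
d((6, -10), (0, -8)) = 6.3246
d((6, -10), (5, -6)) = 4.1231 <-- minimum
d((1, 0), (0, -8)) = 8.0623
d((1, 0), (5, -6)) = 7.2111
d((0, -8), (5, -6)) = 5.3852

Closest pair: (6, -10) and (5, -6) with distance 4.1231

The closest pair is (6, -10) and (5, -6) with Euclidean distance 4.1231. For 5 points, brute-force pairwise comparison is shown above. For large n, the divide-and-conquer algorithm (sort by x, recurse on halves, check the dividing strip) achieves O(n log n).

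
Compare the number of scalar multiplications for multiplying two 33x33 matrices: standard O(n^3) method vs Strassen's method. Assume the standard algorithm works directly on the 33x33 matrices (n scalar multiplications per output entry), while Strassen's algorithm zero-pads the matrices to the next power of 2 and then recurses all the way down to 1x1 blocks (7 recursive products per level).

Matrix multiplication for 33x33 matrices:

Strassen's algorithm requires power-of-2 dimensions. Pad 33x33 to 64x64 (next power of 2).

Standard algorithm: 33^3 = 35937 multiplications
Strassen's algorithm: 7^(log2(64)) = 7^6 = 117649 multiplications
Difference: 35937 - 117649 = -81712 (Strassen uses MORE here due to padding overhead — for small or just-over-power-of-2 n, padding can outweigh the per-level savings)

Standard: 35937 multiplications (33^3). Strassen: 117649 multiplications (7^6, after padding to 64x64). Strassen reduces 8 recursive multiplications to 7 at each level.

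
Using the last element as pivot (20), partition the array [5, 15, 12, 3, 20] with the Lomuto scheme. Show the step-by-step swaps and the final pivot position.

Lomuto partition with pivot = 20:

Initial array: [5, 15, 12, 3, 20]

arr[0]=5 <= 20: swap with position 0, array becomes [5, 15, 12, 3, 20]
arr[1]=15 <= 20: swap with position 1, array becomes [5, 15, 12, 3, 20]
arr[2]=12 <= 20: swap with position 2, array becomes [5, 15, 12, 3, 20]
arr[3]=3 <= 20: swap with position 3, array becomes [5, 15, 12, 3, 20]

Place pivot at position 4: [5, 15, 12, 3, 20]
Pivot position: 4

After partitioning with pivot 20, the array becomes [5, 15, 12, 3, 20]. The pivot is placed at index 4. All elements to the left of the pivot are <= 20, and all elements to the right are > 20.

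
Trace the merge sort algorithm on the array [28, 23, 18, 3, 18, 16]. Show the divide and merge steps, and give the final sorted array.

Merge sort trace:

Split: [28, 23, 18, 3, 18, 16] -> [28, 23, 18] and [3, 18, 16]
  Split: [28, 23, 18] -> [28] and [23, 18]
    Split: [23, 18] -> [23] and [18]
    Merge: [23] + [18] -> [18, 23]
  Merge: [28] + [18, 23] -> [18, 23, 28]
  Split: [3, 18, 16] -> [3] and [18, 16]
    Split: [18, 16] -> [18] and [16]
    Merge: [18] + [16] -> [16, 18]
  Merge: [3] + [16, 18] -> [3, 16, 18]
Merge: [18, 23, 28] + [3, 16, 18] -> [3, 16, 18, 18, 23, 28]

Final sorted array: [3, 16, 18, 18, 23, 28]

The merge sort proceeds by recursively splitting the array and merging sorted halves.
After all merges, the sorted array is [3, 16, 18, 18, 23, 28].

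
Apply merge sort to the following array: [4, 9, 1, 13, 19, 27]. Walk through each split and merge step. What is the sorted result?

Merge sort trace:

Split: [4, 9, 1, 13, 19, 27] -> [4, 9, 1] and [13, 19, 27]
  Split: [4, 9, 1] -> [4] and [9, 1]
    Split: [9, 1] -> [9] and [1]
    Merge: [9] + [1] -> [1, 9]
  Merge: [4] + [1, 9] -> [1, 4, 9]
  Split: [13, 19, 27] -> [13] and [19, 27]
    Split: [19, 27] -> [19] and [27]
    Merge: [19] + [27] -> [19, 27]
  Merge: [13] + [19, 27] -> [13, 19, 27]
Merge: [1, 4, 9] + [13, 19, 27] -> [1, 4, 9, 13, 19, 27]

Final sorted array: [1, 4, 9, 13, 19, 27]

The merge sort proceeds by recursively splitting the array and merging sorted halves.
After all merges, the sorted array is [1, 4, 9, 13, 19, 27].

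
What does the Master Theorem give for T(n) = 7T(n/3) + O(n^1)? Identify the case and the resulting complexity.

Master Theorem for T(n) = 7T(n/3) + O(n^1):

a = 7, b = 3, c = 1
log_b(a) = log_3(7) = 1.7712

Case 1: c = 1 < log_3(7) = 1.7712
T(n) = O(n^(log_3 7))

For T(n) = 7T(n/3) + O(n^1): log_3(7) = 1.7712. This is Case 1 of the Master Theorem (c < log_b(a), work dominated by leaves), giving O(n^(log_3 7)).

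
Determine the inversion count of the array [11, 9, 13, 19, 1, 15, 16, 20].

Finding inversions in [11, 9, 13, 19, 1, 15, 16, 20]:

(0, 1): arr[0]=11 > arr[1]=9
(0, 4): arr[0]=11 > arr[4]=1
(1, 4): arr[1]=9 > arr[4]=1
(2, 4): arr[2]=13 > arr[4]=1
(3, 4): arr[3]=19 > arr[4]=1
(3, 5): arr[3]=19 > arr[5]=15
(3, 6): arr[3]=19 > arr[6]=16

Total inversions: 7

The array has 7 inversion(s): (0,1), (0,4), (1,4), (2,4), (3,4), (3,5), (3,6). Each pair (i,j) satisfies i < j and arr[i] > arr[j].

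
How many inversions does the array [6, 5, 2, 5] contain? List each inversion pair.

Finding inversions in [6, 5, 2, 5]:

(0, 1): arr[0]=6 > arr[1]=5
(0, 2): arr[0]=6 > arr[2]=2
(0, 3): arr[0]=6 > arr[3]=5
(1, 2): arr[1]=5 > arr[2]=2

Total inversions: 4

The array has 4 inversion(s): (0,1), (0,2), (0,3), (1,2). Each pair (i,j) satisfies i < j and arr[i] > arr[j].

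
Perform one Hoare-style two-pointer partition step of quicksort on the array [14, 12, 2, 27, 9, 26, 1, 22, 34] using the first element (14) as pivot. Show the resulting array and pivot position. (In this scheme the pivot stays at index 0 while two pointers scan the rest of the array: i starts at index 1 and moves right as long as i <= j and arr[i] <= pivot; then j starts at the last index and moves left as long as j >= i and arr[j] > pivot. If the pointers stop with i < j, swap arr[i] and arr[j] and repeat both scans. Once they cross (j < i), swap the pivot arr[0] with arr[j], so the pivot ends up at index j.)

Hoare-style two-pointer partition with pivot = 14:

Initial array: [14, 12, 2, 27, 9, 26, 1, 22, 34]

Pointers start at i = 1, j = 8.
i stops at index 3 (arr[3]=27 > 14), j stops at index 6 (arr[6]=1 <= 14): swap arr[3] and arr[6], array becomes [14, 12, 2, 1, 9, 26, 27, 22, 34]
i ends at 5, j ends at 4: the pointers have crossed (j < i), so scanning stops.

Swap pivot arr[0] with arr[4] to place pivot at position 4: [9, 12, 2, 1, 14, 26, 27, 22, 34]
Pivot position: 4

After partitioning with pivot 14, the array becomes [9, 12, 2, 1, 14, 26, 27, 22, 34]. The pivot is placed at index 4. All elements to the left of the pivot are <= 14, and all elements to the right are > 14.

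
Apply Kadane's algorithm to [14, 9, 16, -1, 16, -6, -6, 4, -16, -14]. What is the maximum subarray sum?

Using Kadane's algorithm on [14, 9, 16, -1, 16, -6, -6, 4, -16, -14]:

Scanning through the array:
Position 1 (value 9): max_ending_here = 23, max_so_far = 23
Position 2 (value 16): max_ending_here = 39, max_so_far = 39
Position 3 (value -1): max_ending_here = 38, max_so_far = 39
Position 4 (value 16): max_ending_here = 54, max_so_far = 54
Position 5 (value -6): max_ending_here = 48, max_so_far = 54
Position 6 (value -6): max_ending_here = 42, max_so_far = 54
Position 7 (value 4): max_ending_here = 46, max_so_far = 54
Position 8 (value -16): max_ending_here = 30, max_so_far = 54
Position 9 (value -14): max_ending_here = 16, max_so_far = 54

Maximum subarray: [14, 9, 16, -1, 16]
Maximum sum: 54

The maximum subarray is [14, 9, 16, -1, 16] with sum 54. This subarray runs from index 0 to index 4.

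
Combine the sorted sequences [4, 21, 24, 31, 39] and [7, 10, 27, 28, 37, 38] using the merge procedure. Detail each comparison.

Merging process:

Compare 4 vs 7: take 4 from left. Merged: [4]
Compare 21 vs 7: take 7 from right. Merged: [4, 7]
Compare 21 vs 10: take 10 from right. Merged: [4, 7, 10]
Compare 21 vs 27: take 21 from left. Merged: [4, 7, 10, 21]
Compare 24 vs 27: take 24 from left. Merged: [4, 7, 10, 21, 24]
Compare 31 vs 27: take 27 from right. Merged: [4, 7, 10, 21, 24, 27]
Compare 31 vs 28: take 28 from right. Merged: [4, 7, 10, 21, 24, 27, 28]
Compare 31 vs 37: take 31 from left. Merged: [4, 7, 10, 21, 24, 27, 28, 31]
Compare 39 vs 37: take 37 from right. Merged: [4, 7, 10, 21, 24, 27, 28, 31, 37]
Compare 39 vs 38: take 38 from right. Merged: [4, 7, 10, 21, 24, 27, 28, 31, 37, 38]
Append remaining from left: [39]. Merged: [4, 7, 10, 21, 24, 27, 28, 31, 37, 38, 39]

Final merged array: [4, 7, 10, 21, 24, 27, 28, 31, 37, 38, 39]
Total comparisons: 10

The merged array is [4, 7, 10, 21, 24, 27, 28, 31, 37, 38, 39], requiring 10 comparisons. The merge step runs in O(n) time where n is the total number of elements.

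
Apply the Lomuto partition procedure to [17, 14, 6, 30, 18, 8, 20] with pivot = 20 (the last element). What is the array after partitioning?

Lomuto partition with pivot = 20:

Initial array: [17, 14, 6, 30, 18, 8, 20]

arr[0]=17 <= 20: swap with position 0, array becomes [17, 14, 6, 30, 18, 8, 20]
arr[1]=14 <= 20: swap with position 1, array becomes [17, 14, 6, 30, 18, 8, 20]
arr[2]=6 <= 20: swap with position 2, array becomes [17, 14, 6, 30, 18, 8, 20]
arr[3]=30 > 20: no swap
arr[4]=18 <= 20: swap with position 3, array becomes [17, 14, 6, 18, 30, 8, 20]
arr[5]=8 <= 20: swap with position 4, array becomes [17, 14, 6, 18, 8, 30, 20]

Place pivot at position 5: [17, 14, 6, 18, 8, 20, 30]
Pivot position: 5

After partitioning with pivot 20, the array becomes [17, 14, 6, 18, 8, 20, 30]. The pivot is placed at index 5. All elements to the left of the pivot are <= 20, and all elements to the right are > 20.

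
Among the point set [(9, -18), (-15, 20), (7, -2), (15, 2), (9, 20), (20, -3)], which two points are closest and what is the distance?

Computing all pairwise distances among 6 points:

d((9, -18), (-15, 20)) = 44.9444
d((9, -18), (7, -2)) = 16.1245
d((9, -18), (15, 2)) = 20.8806
d((9, -18), (9, 20)) = 38.0
d((9, -18), (20, -3)) = 18.6011
d((-15, 20), (7, -2)) = 31.1127
d((-15, 20), (15, 2)) = 34.9857
d((-15, 20), (9, 20)) = 24.0
d((-15, 20), (20, -3)) = 41.8808
d((7, -2), (15, 2)) = 8.9443
d((7, -2), (9, 20)) = 22.0907
d((7, -2), (20, -3)) = 13.0384
d((15, 2), (9, 20)) = 18.9737
d((15, 2), (20, -3)) = 7.0711 <-- minimum
d((9, 20), (20, -3)) = 25.4951

Closest pair: (15, 2) and (20, -3) with distance 7.0711

The closest pair is (15, 2) and (20, -3) with Euclidean distance 7.0711. For 6 points, brute-force pairwise comparison is shown above. For large n, the divide-and-conquer algorithm (sort by x, recurse on halves, check the dividing strip) achieves O(n log n).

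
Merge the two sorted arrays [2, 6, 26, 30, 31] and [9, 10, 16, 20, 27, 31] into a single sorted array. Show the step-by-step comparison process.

Merging process:

Compare 2 vs 9: take 2 from left. Merged: [2]
Compare 6 vs 9: take 6 from left. Merged: [2, 6]
Compare 26 vs 9: take 9 from right. Merged: [2, 6, 9]
Compare 26 vs 10: take 10 from right. Merged: [2, 6, 9, 10]
Compare 26 vs 16: take 16 from right. Merged: [2, 6, 9, 10, 16]
Compare 26 vs 20: take 20 from right. Merged: [2, 6, 9, 10, 16, 20]
Compare 26 vs 27: take 26 from left. Merged: [2, 6, 9, 10, 16, 20, 26]
Compare 30 vs 27: take 27 from right. Merged: [2, 6, 9, 10, 16, 20, 26, 27]
Compare 30 vs 31: take 30 from left. Merged: [2, 6, 9, 10, 16, 20, 26, 27, 30]
Compare 31 vs 31: take 31 from left. Merged: [2, 6, 9, 10, 16, 20, 26, 27, 30, 31]
Append remaining from right: [31]. Merged: [2, 6, 9, 10, 16, 20, 26, 27, 30, 31, 31]

Final merged array: [2, 6, 9, 10, 16, 20, 26, 27, 30, 31, 31]
Total comparisons: 10

The merged array is [2, 6, 9, 10, 16, 20, 26, 27, 30, 31, 31], requiring 10 comparisons. The merge step runs in O(n) time where n is the total number of elements.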